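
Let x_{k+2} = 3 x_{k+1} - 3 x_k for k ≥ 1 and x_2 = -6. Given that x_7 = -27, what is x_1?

1

Let x_1 = y.
x_3 = -18 - 3y
x_4 = -36 - 9y
x_5 = -54 - 18y
x_6 = -54 - 27y
x_7 = -27y
So -27y = -27, giving y = 1.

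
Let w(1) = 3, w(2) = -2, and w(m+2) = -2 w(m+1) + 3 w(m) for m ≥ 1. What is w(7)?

913

w(3) = -2·(-2) + 3·3 = 13
w(4) = -2·13 + 3·(-2) = -32
w(5) = -2·(-32) + 3·13 = 103
w(6) = -2·103 + 3·(-32) = -302
w(7) = -2·(-302) + 3·103 = 913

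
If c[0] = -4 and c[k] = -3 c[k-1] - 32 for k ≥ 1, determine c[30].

The fixed point is -32/(1 + 3) = -8, so c[k] + 8 = -3(c[k-1] + 8).
Hence c[k] = 4·(-3)^k - 8.
c[30] = 4·(-3)^{30} - 8 = 4·205891132094649 - 8 = 823564528378588.

823564528378588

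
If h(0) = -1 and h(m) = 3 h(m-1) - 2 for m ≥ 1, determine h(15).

-28697813

The fixed point is -2/(1 - 3) = 1, so h(m) - 1 = 3(h(m-1) - 1).
Hence h(m) = -2·3^m + 1.
h(15) = -2·3^{15} + 1 = -2·14348907 + 1 = -28697813.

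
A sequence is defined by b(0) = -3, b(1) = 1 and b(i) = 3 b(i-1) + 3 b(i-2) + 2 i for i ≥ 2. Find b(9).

b(2) = 3*1 + 3*(-3) + 4 = -2
b(3) = 3*(-2) + 3*1 + 6 = 3
b(4) = 3*3 + 3*(-2) + 8 = 11
b(5) = 3*11 + 3*3 + 10 = 52
b(6) = 3*52 + 3*11 + 12 = 201
b(7) = 3*201 + 3*52 + 14 = 773
b(8) = 3*773 + 3*201 + 16 = 2938
b(9) = 3*2938 + 3*773 + 18 = 11151

11151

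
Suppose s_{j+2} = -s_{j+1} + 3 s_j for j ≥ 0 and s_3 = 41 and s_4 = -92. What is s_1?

8

Rearranging, s_{j-2} = (s_j + s_{j-1}) / 3.
s_2 = (-92 + 41) / 3 = -51/3 = -17
s_1 = (41 + (-17)) / 3 = 24/3 = 8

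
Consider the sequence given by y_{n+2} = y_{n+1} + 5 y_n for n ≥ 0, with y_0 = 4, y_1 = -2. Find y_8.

y_2 = (-2) + 5·4 = 18
y_3 = 18 + 5·(-2) = 8
y_4 = 8 + 5·18 = 98
y_5 = 98 + 5·8 = 138
y_6 = 138 + 5·98 = 628
y_7 = 628 + 5·138 = 1318
y_8 = 1318 + 5·628 = 4458

4458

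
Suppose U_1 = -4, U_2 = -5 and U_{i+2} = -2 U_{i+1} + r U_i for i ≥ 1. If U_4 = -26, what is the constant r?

U_3 = 10 - 4r
U_4 = -20 + 3r
So -20 + 3r = -26, giving r = -2.

-2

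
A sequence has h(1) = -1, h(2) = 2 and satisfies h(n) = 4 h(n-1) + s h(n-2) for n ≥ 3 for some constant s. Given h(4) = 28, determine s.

h(3) = 8 - s
h(4) = 32 - 2s
So 32 - 2s = 28, giving s = 2.

2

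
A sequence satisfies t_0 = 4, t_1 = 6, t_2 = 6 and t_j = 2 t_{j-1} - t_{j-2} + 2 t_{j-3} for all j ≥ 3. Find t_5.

t_3 = 2·6 - 6 + 2·4 = 14
t_4 = 2·14 - 6 + 2·6 = 34
t_5 = 2·34 - 14 + 2·6 = 66

66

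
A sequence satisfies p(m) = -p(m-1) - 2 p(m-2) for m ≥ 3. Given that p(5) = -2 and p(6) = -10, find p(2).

Rearranging, p(m-2) = (p(m) + p(m-1)) / -2.
p(4) = (-10 + (-2)) / -2 = -12/-2 = 6
p(3) = (-2 + 6) / -2 = 4/-2 = -2
p(2) = (6 + (-2)) / -2 = 4/-2 = -2

-2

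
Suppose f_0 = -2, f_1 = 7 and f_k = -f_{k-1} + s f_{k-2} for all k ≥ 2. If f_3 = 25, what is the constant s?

2

f_2 = -7 - 2s
f_3 = 7 + 9s
So 7 + 9s = 25, giving s = 2.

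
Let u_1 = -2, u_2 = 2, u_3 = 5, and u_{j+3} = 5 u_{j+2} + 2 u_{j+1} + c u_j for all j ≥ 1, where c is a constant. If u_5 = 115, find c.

5

u_4 = 29 - 2c
u_5 = 155 - 8c
So 155 - 8c = 115, giving c = 5.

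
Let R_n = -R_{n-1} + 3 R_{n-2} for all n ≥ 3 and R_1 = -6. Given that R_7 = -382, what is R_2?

Let R_2 = x.
R_3 = -18 - x
R_4 = 18 + 4x
R_5 = -72 - 7x
R_6 = 126 + 19x
R_7 = -342 - 40x
So -342 - 40x = -382, giving x = 1.

1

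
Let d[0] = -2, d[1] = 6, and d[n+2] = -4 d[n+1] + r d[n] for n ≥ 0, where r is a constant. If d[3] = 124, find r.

d[2] = -24 - 2r
d[3] = 96 + 14r
So 96 + 14r = 124, giving r = 2.

2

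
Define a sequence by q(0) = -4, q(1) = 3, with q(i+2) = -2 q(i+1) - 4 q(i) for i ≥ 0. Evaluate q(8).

640

q(2) = -2(3) - 4(-4) = 10
q(3) = -2(10) - 4(3) = -32
q(4) = -2(-32) - 4(10) = 24
q(5) = -2(24) - 4(-32) = 80
q(6) = -2(80) - 4(24) = -256
q(7) = -2(-256) - 4(80) = 192
q(8) = -2(192) - 4(-256) = 640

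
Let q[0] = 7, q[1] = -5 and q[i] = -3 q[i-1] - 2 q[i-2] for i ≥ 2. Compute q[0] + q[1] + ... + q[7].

q[2] = -3*(-5) - 2*7 = 1
q[3] = -3*1 - 2*(-5) = 7
q[4] = -3*7 - 2*1 = -23
q[5] = -3*(-23) - 2*7 = 55
q[6] = -3*55 - 2*(-23) = -119
q[7] = -3*(-119) - 2*55 = 247
Sum = 7 + (-5) + 1 + 7 + (-23) + 55 + (-119) + 247 = 170

170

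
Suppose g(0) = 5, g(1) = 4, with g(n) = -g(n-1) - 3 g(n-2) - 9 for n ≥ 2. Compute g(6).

-115

g(2) = -4 - 3*5 - 9 = -28
g(3) = -(-28) - 3*4 - 9 = 7
g(4) = -7 - 3*(-28) - 9 = 68
g(5) = -68 - 3*7 - 9 = -98
g(6) = -(-98) - 3*68 - 9 = -115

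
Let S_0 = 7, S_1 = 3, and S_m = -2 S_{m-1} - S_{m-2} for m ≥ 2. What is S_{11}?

S_2 = -2(3) - 7 = -13
S_3 = -2(-13) - 3 = 23
S_4 = -2(23) - (-13) = -33
S_5 = -2(-33) - 23 = 43
S_6 = -2(43) - (-33) = -53
S_7 = -2(-53) - 43 = 63
S_8 = -2(63) - (-53) = -73
S_9 = -2(-73) - 63 = 83
S_{10} = -2(83) - (-73) = -93
S_{11} = -2(-93) - 83 = 103

103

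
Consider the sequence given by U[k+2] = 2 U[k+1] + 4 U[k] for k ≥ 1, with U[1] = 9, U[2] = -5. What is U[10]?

53248

U[3] = 2*(-5) + 4*9 = 26
U[4] = 2*26 + 4*(-5) = 32
U[5] = 2*32 + 4*26 = 168
U[6] = 2*168 + 4*32 = 464
U[7] = 2*464 + 4*168 = 1600
U[8] = 2*1600 + 4*464 = 5056
U[9] = 2*5056 + 4*1600 = 16512
U[10] = 2*16512 + 4*5056 = 53248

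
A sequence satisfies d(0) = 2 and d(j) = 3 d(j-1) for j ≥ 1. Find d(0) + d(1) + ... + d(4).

242

d(1) = 3·2 = 6
d(2) = 3·6 = 18
d(3) = 3·18 = 54
d(4) = 3·54 = 162
Sum = 2 + 6 + 18 + 54 + 162 = 242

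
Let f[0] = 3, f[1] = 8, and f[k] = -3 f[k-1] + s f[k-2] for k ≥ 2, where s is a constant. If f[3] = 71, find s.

f[2] = -24 + 3s
f[3] = 72 - s
So 72 - s = 71, giving s = 1.

1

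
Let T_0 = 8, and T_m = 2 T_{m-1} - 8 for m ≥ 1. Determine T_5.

8

T_1 = 2*8 - 8 = 8
T_2 = 2*8 - 8 = 8
T_3 = 2*8 - 8 = 8
T_4 = 2*8 - 8 = 8
T_5 = 2*8 - 8 = 8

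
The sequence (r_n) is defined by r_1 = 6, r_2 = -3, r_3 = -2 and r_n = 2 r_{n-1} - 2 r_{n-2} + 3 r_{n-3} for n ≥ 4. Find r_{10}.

372

r_4 = 2(-2) - 2(-3) + 3(6) = 20
r_5 = 2(20) - 2(-2) + 3(-3) = 35
r_6 = 2(35) - 2(20) + 3(-2) = 24
r_7 = 2(24) - 2(35) + 3(20) = 38
r_8 = 2(38) - 2(24) + 3(35) = 133
r_9 = 2(133) - 2(38) + 3(24) = 262
r_{10} = 2(262) - 2(133) + 3(38) = 372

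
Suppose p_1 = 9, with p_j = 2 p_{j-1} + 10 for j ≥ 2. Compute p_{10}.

9718

p_2 = 2(9) + 10 = 28
p_3 = 2(28) + 10 = 66
p_4 = 2(66) + 10 = 142
p_5 = 2(142) + 10 = 294
p_6 = 2(294) + 10 = 598
p_7 = 2(598) + 10 = 1206
p_8 = 2(1206) + 10 = 2422
p_9 = 2(2422) + 10 = 4854
p_{10} = 2(4854) + 10 = 9718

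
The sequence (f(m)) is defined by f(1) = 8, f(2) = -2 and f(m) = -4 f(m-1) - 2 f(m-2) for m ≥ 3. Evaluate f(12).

697920

f(3) = -4·(-2) - 2·8 = -8
f(4) = -4·(-8) - 2·(-2) = 36
f(5) = -4·36 - 2·(-8) = -128
f(6) = -4·(-128) - 2·36 = 440
f(7) = -4·440 - 2·(-128) = -1504
f(8) = -4·(-1504) - 2·440 = 5136
f(9) = -4·5136 - 2·(-1504) = -17536
f(10) = -4·(-17536) - 2·5136 = 59872
f(11) = -4·59872 - 2·(-17536) = -204416
f(12) = -4·(-204416) - 2·59872 = 697920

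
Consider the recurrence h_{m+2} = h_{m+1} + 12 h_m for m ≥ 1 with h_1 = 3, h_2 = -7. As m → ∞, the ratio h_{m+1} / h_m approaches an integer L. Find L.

The characteristic equation is r^2 - r - 12 = 0, which factors as (r - 4)(r + 3) = 0.
So the roots are 4 and -3. Since |4| > |-3| and the coefficient of 4^m is non-zero, the ratio tends to 4.

4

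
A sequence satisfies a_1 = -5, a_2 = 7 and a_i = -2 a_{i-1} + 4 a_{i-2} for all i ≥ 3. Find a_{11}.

a_3 = -2·7 + 4·(-5) = -34
a_4 = -2·(-34) + 4·7 = 96
a_5 = -2·96 + 4·(-34) = -328
a_6 = -2·(-328) + 4·96 = 1040
a_7 = -2·1040 + 4·(-328) = -3392
a_8 = -2·(-3392) + 4·1040 = 10944
a_9 = -2·10944 + 4·(-3392) = -35456
a_{10} = -2·(-35456) + 4·10944 = 114688
a_{11} = -2·114688 + 4·(-35456) = -371200

-371200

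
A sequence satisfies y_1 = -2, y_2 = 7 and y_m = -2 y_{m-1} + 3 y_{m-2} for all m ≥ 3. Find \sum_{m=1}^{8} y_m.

3692

y_3 = -2·7 + 3·(-2) = -20
y_4 = -2·(-20) + 3·7 = 61
y_5 = -2·61 + 3·(-20) = -182
y_6 = -2·(-182) + 3·61 = 547
y_7 = -2·547 + 3·(-182) = -1640
y_8 = -2·(-1640) + 3·547 = 4921
Sum = (-2) + 7 + (-20) + 61 + (-182) + 547 + (-1640) + 4921 = 3692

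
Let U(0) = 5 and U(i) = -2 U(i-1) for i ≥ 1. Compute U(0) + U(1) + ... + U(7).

-425

U(1) = -2(5) = -10
U(2) = -2(-10) = 20
U(3) = -2(20) = -40
U(4) = -2(-40) = 80
U(5) = -2(80) = -160
U(6) = -2(-160) = 320
U(7) = -2(320) = -640
Sum = 5 + (-10) + 20 + (-40) + 80 + (-160) + 320 + (-640) = -425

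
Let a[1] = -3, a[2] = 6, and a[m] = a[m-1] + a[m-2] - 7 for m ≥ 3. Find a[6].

-28

a[3] = 6 + (-3) - 7 = -4
a[4] = (-4) + 6 - 7 = -5
a[5] = (-5) + (-4) - 7 = -16
a[6] = (-16) + (-5) - 7 = -28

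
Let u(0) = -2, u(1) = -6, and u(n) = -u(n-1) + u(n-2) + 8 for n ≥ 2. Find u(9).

u(2) = -(-6) + (-2) + 8 = 12
u(3) = -12 + (-6) + 8 = -10
u(4) = -(-10) + 12 + 8 = 30
u(5) = -30 + (-10) + 8 = -32
u(6) = -(-32) + 30 + 8 = 70
u(7) = -70 + (-32) + 8 = -94
u(8) = -(-94) + 70 + 8 = 172
u(9) = -172 + (-94) + 8 = -258

-258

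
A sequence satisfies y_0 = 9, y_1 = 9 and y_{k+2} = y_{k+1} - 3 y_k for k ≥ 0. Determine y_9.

279

y_2 = 9 - 3·9 = -18
y_3 = (-18) - 3·9 = -45
y_4 = (-45) - 3·(-18) = 9
y_5 = 9 - 3·(-45) = 144
y_6 = 144 - 3·9 = 117
y_7 = 117 - 3·144 = -315
y_8 = (-315) - 3·117 = -666
y_9 = (-666) - 3·(-315) = 279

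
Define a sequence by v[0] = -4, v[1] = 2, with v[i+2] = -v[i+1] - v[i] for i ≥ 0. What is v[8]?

2

v[2] = -2 - (-4) = 2
v[3] = -2 - 2 = -4
v[4] = -(-4) - 2 = 2
v[5] = -2 - (-4) = 2
v[6] = -2 - 2 = -4
v[7] = -(-4) - 2 = 2
v[8] = -2 - (-4) = 2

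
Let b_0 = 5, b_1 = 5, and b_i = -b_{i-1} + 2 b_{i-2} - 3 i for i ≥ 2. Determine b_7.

b_2 = -5 + 2(5) - 6 = -1
b_3 = -(-1) + 2(5) - 9 = 2
b_4 = -2 + 2(-1) - 12 = -16
b_5 = -(-16) + 2(2) - 15 = 5
b_6 = -5 + 2(-16) - 18 = -55
b_7 = -(-55) + 2(5) - 21 = 44

44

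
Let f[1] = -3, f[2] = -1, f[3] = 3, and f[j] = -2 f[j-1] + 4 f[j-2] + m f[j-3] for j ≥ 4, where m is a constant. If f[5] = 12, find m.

f[4] = -10 - 3m
f[5] = 32 + 5m
So 32 + 5m = 12, giving m = -4.

-4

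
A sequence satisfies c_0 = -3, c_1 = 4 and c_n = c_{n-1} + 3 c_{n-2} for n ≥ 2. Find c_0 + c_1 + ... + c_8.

20

c_2 = 4 + 3(-3) = -5
c_3 = (-5) + 3(4) = 7
c_4 = 7 + 3(-5) = -8
c_5 = (-8) + 3(7) = 13
c_6 = 13 + 3(-8) = -11
c_7 = (-11) + 3(13) = 28
c_8 = 28 + 3(-11) = -5
Sum = (-3) + 4 + (-5) + 7 + (-8) + 13 + (-11) + 28 + (-5) = 20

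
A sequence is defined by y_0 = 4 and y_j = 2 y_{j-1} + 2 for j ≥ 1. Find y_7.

y_1 = 2*4 + 2 = 10
y_2 = 2*10 + 2 = 22
y_3 = 2*22 + 2 = 46
y_4 = 2*46 + 2 = 94
y_5 = 2*94 + 2 = 190
y_6 = 2*190 + 2 = 382
y_7 = 2*382 + 2 = 766

766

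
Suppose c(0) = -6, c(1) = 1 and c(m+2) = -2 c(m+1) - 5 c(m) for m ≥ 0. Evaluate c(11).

c(2) = -2*1 - 5*(-6) = 28
c(3) = -2*28 - 5*1 = -61
c(4) = -2*(-61) - 5*28 = -18
c(5) = -2*(-18) - 5*(-61) = 341
c(6) = -2*341 - 5*(-18) = -592
c(7) = -2*(-592) - 5*341 = -521
c(8) = -2*(-521) - 5*(-592) = 4002
c(9) = -2*4002 - 5*(-521) = -5399
c(10) = -2*(-5399) - 5*4002 = -9212
c(11) = -2*(-9212) - 5*(-5399) = 45419

45419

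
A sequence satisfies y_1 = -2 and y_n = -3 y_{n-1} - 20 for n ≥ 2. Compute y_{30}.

-205891132094654

The fixed point is -20/(1 + 3) = -5, so y_n + 5 = -3(y_{n-1} + 5).
Hence y_n = 3·(-3)^{n-1} - 5.
y_{30} = 3·(-3)^{29} - 5 = 3·-68630377364883 - 5 = -205891132094654.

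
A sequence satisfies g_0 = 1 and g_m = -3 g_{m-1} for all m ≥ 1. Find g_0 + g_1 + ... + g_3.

-20

g_1 = -3·1 = -3
g_2 = -3·(-3) = 9
g_3 = -3·9 = -27
Sum = 1 + (-3) + 9 + (-27) = -20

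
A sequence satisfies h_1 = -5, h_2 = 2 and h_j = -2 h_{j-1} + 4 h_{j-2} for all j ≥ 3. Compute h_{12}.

h_3 = -2(2) + 4(-5) = -24
h_4 = -2(-24) + 4(2) = 56
h_5 = -2(56) + 4(-24) = -208
h_6 = -2(-208) + 4(56) = 640
h_7 = -2(640) + 4(-208) = -2112
h_8 = -2(-2112) + 4(640) = 6784
h_9 = -2(6784) + 4(-2112) = -22016
h_{10} = -2(-22016) + 4(6784) = 71168
h_{11} = -2(71168) + 4(-22016) = -230400
h_{12} = -2(-230400) + 4(71168) = 745472

745472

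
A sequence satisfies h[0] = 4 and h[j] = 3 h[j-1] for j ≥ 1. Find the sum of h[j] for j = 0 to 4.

484

h[1] = 3*4 = 12
h[2] = 3*12 = 36
h[3] = 3*36 = 108
h[4] = 3*108 = 324
Sum = 4 + 12 + 36 + 108 + 324 = 484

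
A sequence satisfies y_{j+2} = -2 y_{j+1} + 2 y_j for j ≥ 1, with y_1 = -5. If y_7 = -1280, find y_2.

Let y_2 = w.
y_3 = -10 - 2w
y_4 = 20 + 6w
y_5 = -60 - 16w
y_6 = 160 + 44w
y_7 = -440 - 120w
So -440 - 120w = -1280, giving w = 7.

7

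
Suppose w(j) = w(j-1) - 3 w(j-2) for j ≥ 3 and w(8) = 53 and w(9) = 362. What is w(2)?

-7

Rearranging, w(j-2) = (w(j) - w(j-1)) / -3.
w(7) = (362 - 53) / -3 = 309/-3 = -103
w(6) = (53 - (-103)) / -3 = 156/-3 = -52
w(5) = (-103 - (-52)) / -3 = -51/-3 = 17
w(4) = (-52 - 17) / -3 = -69/-3 = 23
w(3) = (17 - 23) / -3 = -6/-3 = 2
w(2) = (23 - 2) / -3 = 21/-3 = -7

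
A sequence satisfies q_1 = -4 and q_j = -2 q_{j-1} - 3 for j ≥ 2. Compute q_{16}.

The fixed point is -3/(1 + 2) = -1, so q_j + 1 = -2(q_{j-1} + 1).
Hence q_j = -3·(-2)^{j-1} - 1.
q_{16} = -3·(-2)^{15} - 1 = -3·-32768 - 1 = 98303.

98303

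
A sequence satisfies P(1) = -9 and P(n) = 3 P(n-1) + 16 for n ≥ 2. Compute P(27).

-2541865828337

The fixed point is 16/(1 - 3) = -8, so P(n) + 8 = 3(P(n-1) + 8).
Hence P(n) = -1·3^{n-1} - 8.
P(27) = -1·3^{26} - 8 = -1·2541865828329 - 8 = -2541865828337.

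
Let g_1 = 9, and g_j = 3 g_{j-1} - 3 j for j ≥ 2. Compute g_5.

435

g_2 = 3(9) - 6 = 21
g_3 = 3(21) - 9 = 54
g_4 = 3(54) - 12 = 150
g_5 = 3(150) - 15 = 435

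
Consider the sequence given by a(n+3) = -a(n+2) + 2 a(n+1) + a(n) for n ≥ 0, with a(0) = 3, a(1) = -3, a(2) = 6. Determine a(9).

-324

a(3) = -6 + 2*(-3) + 3 = -9
a(4) = -(-9) + 2*6 + (-3) = 18
a(5) = -18 + 2*(-9) + 6 = -30
a(6) = -(-30) + 2*18 + (-9) = 57
a(7) = -57 + 2*(-30) + 18 = -99
a(8) = -(-99) + 2*57 + (-30) = 183
a(9) = -183 + 2*(-99) + 57 = -324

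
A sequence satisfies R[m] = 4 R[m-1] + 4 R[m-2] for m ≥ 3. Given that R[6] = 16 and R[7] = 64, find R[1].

Rearranging, R[m-2] = (R[m] - 4 R[m-1]) / 4.
R[5] = (64 - 4*16) / 4 = 0/4 = 0
R[4] = (16 - 4*0) / 4 = 16/4 = 4
R[3] = (0 - 4*4) / 4 = -16/4 = -4
R[2] = (4 - 4*(-4)) / 4 = 20/4 = 5
R[1] = (-4 - 4*5) / 4 = -24/4 = -6

-6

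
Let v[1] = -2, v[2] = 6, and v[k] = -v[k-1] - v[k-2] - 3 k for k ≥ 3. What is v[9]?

-19

v[3] = -6 - (-2) - 9 = -13
v[4] = -(-13) - 6 - 12 = -5
v[5] = -(-5) - (-13) - 15 = 3
v[6] = -3 - (-5) - 18 = -16
v[7] = -(-16) - 3 - 21 = -8
v[8] = -(-8) - (-16) - 24 = 0
v[9] = -0 - (-8) - 27 = -19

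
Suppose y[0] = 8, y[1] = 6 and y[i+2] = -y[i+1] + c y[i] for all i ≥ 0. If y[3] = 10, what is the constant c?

y[2] = -6 + 8c
y[3] = 6 - 2c
So 6 - 2c = 10, giving c = -2.

-2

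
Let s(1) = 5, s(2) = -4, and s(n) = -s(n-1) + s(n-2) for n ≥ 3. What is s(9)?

149

s(3) = -(-4) + 5 = 9
s(4) = -9 + (-4) = -13
s(5) = -(-13) + 9 = 22
s(6) = -22 + (-13) = -35
s(7) = -(-35) + 22 = 57
s(8) = -57 + (-35) = -92
s(9) = -(-92) + 57 = 149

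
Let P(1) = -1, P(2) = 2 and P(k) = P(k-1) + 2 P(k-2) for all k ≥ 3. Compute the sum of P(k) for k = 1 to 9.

169

P(3) = 2 + 2(-1) = 0
P(4) = 0 + 2(2) = 4
P(5) = 4 + 2(0) = 4
P(6) = 4 + 2(4) = 12
P(7) = 12 + 2(4) = 20
P(8) = 20 + 2(12) = 44
P(9) = 44 + 2(20) = 84
Sum = (-1) + 2 + 0 + 4 + 4 + 12 + 20 + 44 + 84 = 169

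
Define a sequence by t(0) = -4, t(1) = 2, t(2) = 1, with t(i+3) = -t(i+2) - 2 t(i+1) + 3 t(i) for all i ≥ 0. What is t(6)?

-109

t(3) = -1 - 2*2 + 3*(-4) = -17
t(4) = -(-17) - 2*1 + 3*2 = 21
t(5) = -21 - 2*(-17) + 3*1 = 16
t(6) = -16 - 2*21 + 3*(-17) = -109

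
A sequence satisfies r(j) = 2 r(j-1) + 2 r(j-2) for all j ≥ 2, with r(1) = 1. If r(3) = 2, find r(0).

-1

Let r(0) = x.
r(2) = 2 + 2x
r(3) = 6 + 4x
So 6 + 4x = 2, giving x = -1.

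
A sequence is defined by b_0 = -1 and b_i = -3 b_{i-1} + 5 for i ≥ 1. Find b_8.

b_1 = -3·(-1) + 5 = 8
b_2 = -3·8 + 5 = -19
b_3 = -3·(-19) + 5 = 62
b_4 = -3·62 + 5 = -181
b_5 = -3·(-181) + 5 = 548
b_6 = -3·548 + 5 = -1639
b_7 = -3·(-1639) + 5 = 4922
b_8 = -3·4922 + 5 = -14761

-14761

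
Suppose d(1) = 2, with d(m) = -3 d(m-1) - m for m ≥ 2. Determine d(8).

-5333

d(2) = -3*2 - 2 = -8
d(3) = -3*(-8) - 3 = 21
d(4) = -3*21 - 4 = -67
d(5) = -3*(-67) - 5 = 196
d(6) = -3*196 - 6 = -594
d(7) = -3*(-594) - 7 = 1775
d(8) = -3*1775 - 8 = -5333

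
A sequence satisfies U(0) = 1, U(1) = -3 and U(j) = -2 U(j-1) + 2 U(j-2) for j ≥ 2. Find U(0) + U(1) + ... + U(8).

U(2) = -2*(-3) + 2*1 = 8
U(3) = -2*8 + 2*(-3) = -22
U(4) = -2*(-22) + 2*8 = 60
U(5) = -2*60 + 2*(-22) = -164
U(6) = -2*(-164) + 2*60 = 448
U(7) = -2*448 + 2*(-164) = -1224
U(8) = -2*(-1224) + 2*448 = 3344
Sum = 1 + (-3) + 8 + (-22) + 60 + (-164) + 448 + (-1224) + 3344 = 2448

2448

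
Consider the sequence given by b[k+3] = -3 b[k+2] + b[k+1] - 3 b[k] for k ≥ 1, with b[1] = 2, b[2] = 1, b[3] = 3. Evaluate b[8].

-1868

b[4] = -3·3 + 1 - 3·2 = -14
b[5] = -3·(-14) + 3 - 3·1 = 42
b[6] = -3·42 + (-14) - 3·3 = -149
b[7] = -3·(-149) + 42 - 3·(-14) = 531
b[8] = -3·531 + (-149) - 3·42 = -1868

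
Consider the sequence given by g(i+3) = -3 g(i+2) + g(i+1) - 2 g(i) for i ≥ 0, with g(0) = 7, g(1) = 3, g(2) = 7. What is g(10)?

167137

g(3) = -3·7 + 3 - 2·7 = -32
g(4) = -3·(-32) + 7 - 2·3 = 97
g(5) = -3·97 + (-32) - 2·7 = -337
g(6) = -3·(-337) + 97 - 2·(-32) = 1172
g(7) = -3·1172 + (-337) - 2·97 = -4047
g(8) = -3·(-4047) + 1172 - 2·(-337) = 13987
g(9) = -3·13987 + (-4047) - 2·1172 = -48352
g(10) = -3·(-48352) + 13987 - 2·(-4047) = 167137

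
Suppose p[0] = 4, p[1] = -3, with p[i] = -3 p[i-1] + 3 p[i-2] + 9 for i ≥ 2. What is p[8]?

74934

p[2] = -3(-3) + 3(4) + 9 = 30
p[3] = -3(30) + 3(-3) + 9 = -90
p[4] = -3(-90) + 3(30) + 9 = 369
p[5] = -3(369) + 3(-90) + 9 = -1368
p[6] = -3(-1368) + 3(369) + 9 = 5220
p[7] = -3(5220) + 3(-1368) + 9 = -19755
p[8] = -3(-19755) + 3(5220) + 9 = 74934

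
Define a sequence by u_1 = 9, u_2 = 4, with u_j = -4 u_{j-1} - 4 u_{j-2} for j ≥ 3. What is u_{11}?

u_3 = -4(4) - 4(9) = -52
u_4 = -4(-52) - 4(4) = 192
u_5 = -4(192) - 4(-52) = -560
u_6 = -4(-560) - 4(192) = 1472
u_7 = -4(1472) - 4(-560) = -3648
u_8 = -4(-3648) - 4(1472) = 8704
u_9 = -4(8704) - 4(-3648) = -20224
u_{10} = -4(-20224) - 4(8704) = 46080
u_{11} = -4(46080) - 4(-20224) = -103424

-103424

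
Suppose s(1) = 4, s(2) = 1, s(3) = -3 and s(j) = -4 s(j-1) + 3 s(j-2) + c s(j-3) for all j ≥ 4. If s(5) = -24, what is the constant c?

s(4) = 15 + 4c
s(5) = -69 - 15c
So -69 - 15c = -24, giving c = -3.

-3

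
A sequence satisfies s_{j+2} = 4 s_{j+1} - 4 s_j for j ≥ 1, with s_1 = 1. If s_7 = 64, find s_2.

2

Let s_2 = z.
s_3 = -4 + 4z
s_4 = -16 + 12z
s_5 = -48 + 32z
s_6 = -128 + 80z
s_7 = -320 + 192z
So -320 + 192z = 64, giving z = 2.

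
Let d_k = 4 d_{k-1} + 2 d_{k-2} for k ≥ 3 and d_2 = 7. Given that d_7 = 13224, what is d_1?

Let d_1 = z.
d_3 = 28 + 2z
d_4 = 126 + 8z
d_5 = 560 + 36z
d_6 = 2492 + 160z
d_7 = 11088 + 712z
So 11088 + 712z = 13224, giving z = 3.

3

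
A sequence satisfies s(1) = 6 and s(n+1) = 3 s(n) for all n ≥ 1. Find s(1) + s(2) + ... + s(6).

2184

s(2) = 3·6 = 18
s(3) = 3·18 = 54
s(4) = 3·54 = 162
s(5) = 3·162 = 486
s(6) = 3·486 = 1458
Sum = 6 + 18 + 54 + 162 + 486 + 1458 = 2184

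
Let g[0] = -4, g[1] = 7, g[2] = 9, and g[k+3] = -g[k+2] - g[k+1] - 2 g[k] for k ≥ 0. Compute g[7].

-1

g[3] = -9 - 7 - 2*(-4) = -8
g[4] = -(-8) - 9 - 2*7 = -15
g[5] = -(-15) - (-8) - 2*9 = 5
g[6] = -5 - (-15) - 2*(-8) = 26
g[7] = -26 - 5 - 2*(-15) = -1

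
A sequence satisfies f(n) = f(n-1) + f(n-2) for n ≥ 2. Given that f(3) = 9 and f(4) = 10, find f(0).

Rearranging, f(n-2) = f(n) - f(n-1).
f(2) = 10 - 9 = 1
f(1) = 9 - 1 = 8
f(0) = 1 - 8 = -7

-7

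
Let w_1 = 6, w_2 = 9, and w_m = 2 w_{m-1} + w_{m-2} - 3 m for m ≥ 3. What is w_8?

627

w_3 = 2(9) + 6 - 9 = 15
w_4 = 2(15) + 9 - 12 = 27
w_5 = 2(27) + 15 - 15 = 54
w_6 = 2(54) + 27 - 18 = 117
w_7 = 2(117) + 54 - 21 = 267
w_8 = 2(267) + 117 - 24 = 627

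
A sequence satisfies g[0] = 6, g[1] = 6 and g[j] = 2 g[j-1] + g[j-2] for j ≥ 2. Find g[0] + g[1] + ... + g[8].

5910

g[2] = 2*6 + 6 = 18
g[3] = 2*18 + 6 = 42
g[4] = 2*42 + 18 = 102
g[5] = 2*102 + 42 = 246
g[6] = 2*246 + 102 = 594
g[7] = 2*594 + 246 = 1434
g[8] = 2*1434 + 594 = 3462
Sum = 6 + 6 + 18 + 42 + 102 + 246 + 594 + 1434 + 3462 = 5910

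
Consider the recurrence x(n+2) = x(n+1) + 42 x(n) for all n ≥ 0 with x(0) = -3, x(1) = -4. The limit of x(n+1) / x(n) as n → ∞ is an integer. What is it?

7

The characteristic equation is r^2 - r - 42 = 0, which factors as (r - 7)(r + 6) = 0.
So the roots are 7 and -6. Since |7| > |-6| and the coefficient of 7^n is non-zero, the ratio tends to 7.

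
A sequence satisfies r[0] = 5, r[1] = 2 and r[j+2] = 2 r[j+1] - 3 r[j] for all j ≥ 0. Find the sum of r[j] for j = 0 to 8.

221

r[2] = 2*2 - 3*5 = -11
r[3] = 2*(-11) - 3*2 = -28
r[4] = 2*(-28) - 3*(-11) = -23
r[5] = 2*(-23) - 3*(-28) = 38
r[6] = 2*38 - 3*(-23) = 145
r[7] = 2*145 - 3*38 = 176
r[8] = 2*176 - 3*145 = -83
Sum = 5 + 2 + (-11) + (-28) + (-23) + 38 + 145 + 176 + (-83) = 221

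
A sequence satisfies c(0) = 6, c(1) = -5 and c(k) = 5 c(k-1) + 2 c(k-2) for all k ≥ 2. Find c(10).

-9643433

c(2) = 5*(-5) + 2*6 = -13
c(3) = 5*(-13) + 2*(-5) = -75
c(4) = 5*(-75) + 2*(-13) = -401
c(5) = 5*(-401) + 2*(-75) = -2155
c(6) = 5*(-2155) + 2*(-401) = -11577
c(7) = 5*(-11577) + 2*(-2155) = -62195
c(8) = 5*(-62195) + 2*(-11577) = -334129
c(9) = 5*(-334129) + 2*(-62195) = -1795035
c(10) = 5*(-1795035) + 2*(-334129) = -9643433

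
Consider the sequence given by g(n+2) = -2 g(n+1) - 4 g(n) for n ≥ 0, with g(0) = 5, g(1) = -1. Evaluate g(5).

g(2) = -2(-1) - 4(5) = -18
g(3) = -2(-18) - 4(-1) = 40
g(4) = -2(40) - 4(-18) = -8
g(5) = -2(-8) - 4(40) = -144

-144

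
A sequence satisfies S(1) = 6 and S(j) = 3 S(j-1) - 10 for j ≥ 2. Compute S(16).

The fixed point is -10/(1 - 3) = 5, so S(j) - 5 = 3(S(j-1) - 5).
Hence S(j) = 1·3^{j-1} + 5.
S(16) = 1·3^{15} + 5 = 1·14348907 + 5 = 14348912.

14348912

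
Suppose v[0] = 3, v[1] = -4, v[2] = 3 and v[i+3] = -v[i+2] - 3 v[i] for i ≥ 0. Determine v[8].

v[3] = -3 - 3*3 = -12
v[4] = -(-12) - 3*(-4) = 24
v[5] = -24 - 3*3 = -33
v[6] = -(-33) - 3*(-12) = 69
v[7] = -69 - 3*24 = -141
v[8] = -(-141) - 3*(-33) = 240

240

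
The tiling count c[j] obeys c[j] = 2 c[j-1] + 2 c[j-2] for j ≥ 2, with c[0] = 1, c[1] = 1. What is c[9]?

4240

c[2] = 2(1) + 2(1) = 4
c[3] = 2(4) + 2(1) = 10
c[4] = 2(10) + 2(4) = 28
c[5] = 2(28) + 2(10) = 76
c[6] = 2(76) + 2(28) = 208
c[7] = 2(208) + 2(76) = 568
c[8] = 2(568) + 2(208) = 1552
c[9] = 2(1552) + 2(568) = 4240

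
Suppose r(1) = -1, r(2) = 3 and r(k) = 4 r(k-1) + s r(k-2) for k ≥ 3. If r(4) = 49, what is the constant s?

-1

r(3) = 12 - s
r(4) = 48 - s
So 48 - s = 49, giving s = -1.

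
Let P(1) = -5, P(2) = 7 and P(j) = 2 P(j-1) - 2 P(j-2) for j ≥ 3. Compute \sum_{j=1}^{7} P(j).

-44

P(3) = 2(7) - 2(-5) = 24
P(4) = 2(24) - 2(7) = 34
P(5) = 2(34) - 2(24) = 20
P(6) = 2(20) - 2(34) = -28
P(7) = 2(-28) - 2(20) = -96
Sum = (-5) + 7 + 24 + 34 + 20 + (-28) + (-96) = -44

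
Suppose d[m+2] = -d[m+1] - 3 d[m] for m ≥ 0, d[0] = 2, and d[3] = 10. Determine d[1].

-2

Let d[1] = y.
d[2] = -6 - y
d[3] = 6 - 2y
So 6 - 2y = 10, giving y = -2.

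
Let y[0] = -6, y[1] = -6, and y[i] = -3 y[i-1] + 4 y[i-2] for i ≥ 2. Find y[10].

y[2] = -3*(-6) + 4*(-6) = -6
y[3] = -3*(-6) + 4*(-6) = -6
y[4] = -3*(-6) + 4*(-6) = -6
y[5] = -3*(-6) + 4*(-6) = -6
y[6] = -3*(-6) + 4*(-6) = -6
y[7] = -3*(-6) + 4*(-6) = -6
y[8] = -3*(-6) + 4*(-6) = -6
y[9] = -3*(-6) + 4*(-6) = -6
y[10] = -3*(-6) + 4*(-6) = -6

-6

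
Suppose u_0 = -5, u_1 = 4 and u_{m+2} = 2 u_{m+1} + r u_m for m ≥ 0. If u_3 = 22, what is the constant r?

u_2 = 8 - 5r
u_3 = 16 - 6r
So 16 - 6r = 22, giving r = -1.

-1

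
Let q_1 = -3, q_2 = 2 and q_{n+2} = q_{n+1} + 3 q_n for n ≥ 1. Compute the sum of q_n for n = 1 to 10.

q_3 = 2 + 3(-3) = -7
q_4 = (-7) + 3(2) = -1
q_5 = (-1) + 3(-7) = -22
q_6 = (-22) + 3(-1) = -25
q_7 = (-25) + 3(-22) = -91
q_8 = (-91) + 3(-25) = -166
q_9 = (-166) + 3(-91) = -439
q_{10} = (-439) + 3(-166) = -937
Sum = (-3) + 2 + (-7) + (-1) + (-22) + (-25) + (-91) + (-166) + (-439) + (-937) = -1689

-1689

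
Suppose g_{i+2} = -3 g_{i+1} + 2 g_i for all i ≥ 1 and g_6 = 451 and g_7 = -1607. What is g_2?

1

Rearranging, g_{i-2} = (g_i + 3 g_{i-1}) / 2.
g_5 = (-1607 + 3*451) / 2 = -254/2 = -127
g_4 = (451 + 3*(-127)) / 2 = 70/2 = 35
g_3 = (-127 + 3*35) / 2 = -22/2 = -11
g_2 = (35 + 3*(-11)) / 2 = 2/2 = 1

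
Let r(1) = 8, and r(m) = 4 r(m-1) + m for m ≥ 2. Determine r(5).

r(2) = 4·8 + 2 = 34
r(3) = 4·34 + 3 = 139
r(4) = 4·139 + 4 = 560
r(5) = 4·560 + 5 = 2245

2245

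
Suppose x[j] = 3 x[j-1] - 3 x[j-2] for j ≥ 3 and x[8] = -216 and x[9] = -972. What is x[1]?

-4

Rearranging, x[j-2] = (x[j] - 3 x[j-1]) / -3.
x[7] = (-972 - 3(-216)) / -3 = -324/-3 = 108
x[6] = (-216 - 3(108)) / -3 = -540/-3 = 180
x[5] = (108 - 3(180)) / -3 = -432/-3 = 144
x[4] = (180 - 3(144)) / -3 = -252/-3 = 84
x[3] = (144 - 3(84)) / -3 = -108/-3 = 36
x[2] = (84 - 3(36)) / -3 = -24/-3 = 8
x[1] = (36 - 3(8)) / -3 = 12/-3 = -4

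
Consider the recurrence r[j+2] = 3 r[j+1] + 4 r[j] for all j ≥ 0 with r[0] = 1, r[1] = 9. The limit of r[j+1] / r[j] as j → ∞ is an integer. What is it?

4

The characteristic equation is r^2 - 3r - 4 = 0, which factors as (r - 4)(r + 1) = 0.
So the roots are 4 and -1. Since |4| > |-1| and the coefficient of 4^j is non-zero, the ratio tends to 4.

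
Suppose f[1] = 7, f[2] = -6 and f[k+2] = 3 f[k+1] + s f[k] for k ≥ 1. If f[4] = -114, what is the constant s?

-4

f[3] = -18 + 7s
f[4] = -54 + 15s
So -54 + 15s = -114, giving s = -4.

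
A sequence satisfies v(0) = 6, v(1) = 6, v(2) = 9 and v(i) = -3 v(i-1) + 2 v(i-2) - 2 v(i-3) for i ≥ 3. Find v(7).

v(3) = -3(9) + 2(6) - 2(6) = -27
v(4) = -3(-27) + 2(9) - 2(6) = 87
v(5) = -3(87) + 2(-27) - 2(9) = -333
v(6) = -3(-333) + 2(87) - 2(-27) = 1227
v(7) = -3(1227) + 2(-333) - 2(87) = -4521

-4521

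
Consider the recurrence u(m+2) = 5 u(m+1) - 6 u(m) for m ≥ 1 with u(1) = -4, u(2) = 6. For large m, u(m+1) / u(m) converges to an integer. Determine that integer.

The characteristic equation is r^2 - 5r + 6 = 0, which factors as (r - 3)(r - 2) = 0.
So the roots are 3 and 2. Since |3| > |2| and the coefficient of 3^m is non-zero, the ratio tends to 3.

3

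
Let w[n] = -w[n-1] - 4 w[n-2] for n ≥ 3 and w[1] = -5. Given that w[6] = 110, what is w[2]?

Let w[2] = x.
w[3] = 20 - x
w[4] = -20 - 3x
w[5] = -60 + 7x
w[6] = 140 + 5x
So 140 + 5x = 110, giving x = -6.

-6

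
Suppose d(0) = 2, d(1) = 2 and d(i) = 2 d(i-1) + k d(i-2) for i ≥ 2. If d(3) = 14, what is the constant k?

d(2) = 4 + 2k
d(3) = 8 + 6k
So 8 + 6k = 14, giving k = 1.

1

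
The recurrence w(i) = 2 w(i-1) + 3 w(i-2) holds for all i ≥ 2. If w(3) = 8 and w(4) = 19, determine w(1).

2

Rearranging, w(i-2) = (w(i) - 2 w(i-1)) / 3.
w(2) = (19 - 2·8) / 3 = 3/3 = 1
w(1) = (8 - 2·1) / 3 = 6/3 = 2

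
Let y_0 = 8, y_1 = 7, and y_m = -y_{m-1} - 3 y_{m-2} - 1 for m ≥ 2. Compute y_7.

487

y_2 = -7 - 3·8 - 1 = -32
y_3 = -(-32) - 3·7 - 1 = 10
y_4 = -10 - 3·(-32) - 1 = 85
y_5 = -85 - 3·10 - 1 = -116
y_6 = -(-116) - 3·85 - 1 = -140
y_7 = -(-140) - 3·(-116) - 1 = 487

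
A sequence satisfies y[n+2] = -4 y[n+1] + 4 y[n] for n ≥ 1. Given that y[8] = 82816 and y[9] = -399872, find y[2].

6

Rearranging, y[n-2] = (y[n] + 4 y[n-1]) / 4.
y[7] = (-399872 + 4(82816)) / 4 = -68608/4 = -17152
y[6] = (82816 + 4(-17152)) / 4 = 14208/4 = 3552
y[5] = (-17152 + 4(3552)) / 4 = -2944/4 = -736
y[4] = (3552 + 4(-736)) / 4 = 608/4 = 152
y[3] = (-736 + 4(152)) / 4 = -128/4 = -32
y[2] = (152 + 4(-32)) / 4 = 24/4 = 6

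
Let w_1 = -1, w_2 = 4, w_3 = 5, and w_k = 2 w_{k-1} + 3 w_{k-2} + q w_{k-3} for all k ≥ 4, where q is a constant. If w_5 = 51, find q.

-4

w_4 = 22 - q
w_5 = 59 + 2q
So 59 + 2q = 51, giving q = -4.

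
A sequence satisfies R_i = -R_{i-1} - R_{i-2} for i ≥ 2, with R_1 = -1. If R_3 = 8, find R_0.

8

Let R_0 = w.
R_2 = 1 - w
R_3 = w
So w = 8, giving w = 8.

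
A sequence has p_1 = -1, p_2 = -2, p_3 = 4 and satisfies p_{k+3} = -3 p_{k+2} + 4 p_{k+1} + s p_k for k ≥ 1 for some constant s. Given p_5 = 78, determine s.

2

p_4 = -20 - s
p_5 = 76 + s
So 76 + s = 78, giving s = 2.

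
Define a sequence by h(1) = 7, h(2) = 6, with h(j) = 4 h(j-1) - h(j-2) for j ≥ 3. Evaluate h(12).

h(3) = 4·6 - 7 = 17
h(4) = 4·17 - 6 = 62
h(5) = 4·62 - 17 = 231
h(6) = 4·231 - 62 = 862
h(7) = 4·862 - 231 = 3217
h(8) = 4·3217 - 862 = 12006
h(9) = 4·12006 - 3217 = 44807
h(10) = 4·44807 - 12006 = 167222
h(11) = 4·167222 - 44807 = 624081
h(12) = 4·624081 - 167222 = 2329102

2329102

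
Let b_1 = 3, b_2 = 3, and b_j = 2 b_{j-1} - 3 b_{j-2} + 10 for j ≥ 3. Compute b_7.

-41

b_3 = 2(3) - 3(3) + 10 = 7
b_4 = 2(7) - 3(3) + 10 = 15
b_5 = 2(15) - 3(7) + 10 = 19
b_6 = 2(19) - 3(15) + 10 = 3
b_7 = 2(3) - 3(19) + 10 = -41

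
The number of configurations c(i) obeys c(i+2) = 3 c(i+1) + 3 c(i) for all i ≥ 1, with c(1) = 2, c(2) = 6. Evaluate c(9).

70632

c(3) = 3(6) + 3(2) = 24
c(4) = 3(24) + 3(6) = 90
c(5) = 3(90) + 3(24) = 342
c(6) = 3(342) + 3(90) = 1296
c(7) = 3(1296) + 3(342) = 4914
c(8) = 3(4914) + 3(1296) = 18630
c(9) = 3(18630) + 3(4914) = 70632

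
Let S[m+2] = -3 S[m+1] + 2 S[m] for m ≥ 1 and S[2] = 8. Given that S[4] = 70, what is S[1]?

3

Let S[1] = x.
S[3] = -24 + 2x
S[4] = 88 - 6x
So 88 - 6x = 70, giving x = 3.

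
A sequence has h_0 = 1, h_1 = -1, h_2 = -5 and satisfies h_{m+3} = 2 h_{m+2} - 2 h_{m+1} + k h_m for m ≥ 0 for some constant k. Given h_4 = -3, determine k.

h_3 = -8 + k
h_4 = -6 + k
So -6 + k = -3, giving k = 3.

3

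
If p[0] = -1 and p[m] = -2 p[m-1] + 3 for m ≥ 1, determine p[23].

16777217

The fixed point is 3/(1 + 2) = 1, so p[m] - 1 = -2(p[m-1] - 1).
Hence p[m] = -2·(-2)^m + 1.
p[23] = -2·(-2)^{23} + 1 = -2·-8388608 + 1 = 16777217.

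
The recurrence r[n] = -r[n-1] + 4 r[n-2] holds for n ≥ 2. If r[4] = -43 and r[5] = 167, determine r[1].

7

Rearranging, r[n-2] = (r[n] + r[n-1]) / 4.
r[3] = (167 + (-43)) / 4 = 124/4 = 31
r[2] = (-43 + 31) / 4 = -12/4 = -3
r[1] = (31 + (-3)) / 4 = 28/4 = 7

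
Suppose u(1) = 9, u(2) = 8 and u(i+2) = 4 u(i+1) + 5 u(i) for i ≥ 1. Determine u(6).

8848

u(3) = 4*8 + 5*9 = 77
u(4) = 4*77 + 5*8 = 348
u(5) = 4*348 + 5*77 = 1777
u(6) = 4*1777 + 5*348 = 8848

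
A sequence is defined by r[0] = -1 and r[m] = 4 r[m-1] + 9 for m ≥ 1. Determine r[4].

r[1] = 4*(-1) + 9 = 5
r[2] = 4*5 + 9 = 29
r[3] = 4*29 + 9 = 125
r[4] = 4*125 + 9 = 509

509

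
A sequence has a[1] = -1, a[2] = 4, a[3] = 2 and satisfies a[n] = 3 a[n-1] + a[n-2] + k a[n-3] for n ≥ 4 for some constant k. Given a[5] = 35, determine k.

3

a[4] = 10 - k
a[5] = 32 + k
So 32 + k = 35, giving k = 3.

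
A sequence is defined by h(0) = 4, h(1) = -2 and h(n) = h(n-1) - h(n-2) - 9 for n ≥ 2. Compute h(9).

-22

h(2) = (-2) - 4 - 9 = -15
h(3) = (-15) - (-2) - 9 = -22
h(4) = (-22) - (-15) - 9 = -16
h(5) = (-16) - (-22) - 9 = -3
h(6) = (-3) - (-16) - 9 = 4
h(7) = 4 - (-3) - 9 = -2
h(8) = (-2) - 4 - 9 = -15
h(9) = (-15) - (-2) - 9 = -22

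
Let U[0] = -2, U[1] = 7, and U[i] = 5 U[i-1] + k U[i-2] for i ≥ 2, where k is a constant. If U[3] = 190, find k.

U[2] = 35 - 2k
U[3] = 175 - 3k
So 175 - 3k = 190, giving k = -5.

-5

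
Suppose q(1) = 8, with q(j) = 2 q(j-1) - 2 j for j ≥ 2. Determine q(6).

q(2) = 2·8 - 4 = 12
q(3) = 2·12 - 6 = 18
q(4) = 2·18 - 8 = 28
q(5) = 2·28 - 10 = 46
q(6) = 2·46 - 12 = 80

80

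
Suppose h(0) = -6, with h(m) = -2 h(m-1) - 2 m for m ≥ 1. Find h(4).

-92

h(1) = -2(-6) - 2 = 10
h(2) = -2(10) - 4 = -24
h(3) = -2(-24) - 6 = 42
h(4) = -2(42) - 8 = -92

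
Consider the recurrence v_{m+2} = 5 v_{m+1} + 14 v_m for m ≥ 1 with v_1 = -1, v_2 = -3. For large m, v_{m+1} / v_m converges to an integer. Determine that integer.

7

The characteristic equation is r^2 - 5r - 14 = 0, which factors as (r - 7)(r + 2) = 0.
So the roots are 7 and -2. Since |7| > |-2| and the coefficient of 7^m is non-zero, the ratio tends to 7.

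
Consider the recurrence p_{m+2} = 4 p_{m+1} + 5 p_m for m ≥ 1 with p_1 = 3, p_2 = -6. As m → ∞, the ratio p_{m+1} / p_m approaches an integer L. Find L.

5

The characteristic equation is r^2 - 4r - 5 = 0, which factors as (r - 5)(r + 1) = 0.
So the roots are 5 and -1. Since |5| > |-1| and the coefficient of 5^m is non-zero, the ratio tends to 5.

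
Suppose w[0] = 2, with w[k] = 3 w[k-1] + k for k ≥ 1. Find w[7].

6010

w[1] = 3·2 + 1 = 7
w[2] = 3·7 + 2 = 23
w[3] = 3·23 + 3 = 72
w[4] = 3·72 + 4 = 220
w[5] = 3·220 + 5 = 665
w[6] = 3·665 + 6 = 2001
w[7] = 3·2001 + 7 = 6010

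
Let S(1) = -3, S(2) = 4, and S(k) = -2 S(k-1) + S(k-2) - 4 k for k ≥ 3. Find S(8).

1406

S(3) = -2·4 + (-3) - 12 = -23
S(4) = -2·(-23) + 4 - 16 = 34
S(5) = -2·34 + (-23) - 20 = -111
S(6) = -2·(-111) + 34 - 24 = 232
S(7) = -2·232 + (-111) - 28 = -603
S(8) = -2·(-603) + 232 - 32 = 1406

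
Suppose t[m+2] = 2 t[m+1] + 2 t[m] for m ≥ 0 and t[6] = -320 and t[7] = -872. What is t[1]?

Rearranging, t[m-2] = (t[m] - 2 t[m-1]) / 2.
t[5] = (-872 - 2·(-320)) / 2 = -232/2 = -116
t[4] = (-320 - 2·(-116)) / 2 = -88/2 = -44
t[3] = (-116 - 2·(-44)) / 2 = -28/2 = -14
t[2] = (-44 - 2·(-14)) / 2 = -16/2 = -8
t[1] = (-14 - 2·(-8)) / 2 = 2/2 = 1

1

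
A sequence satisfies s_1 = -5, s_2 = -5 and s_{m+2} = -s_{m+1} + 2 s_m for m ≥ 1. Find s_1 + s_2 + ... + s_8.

-40

s_3 = -(-5) + 2*(-5) = -5
s_4 = -(-5) + 2*(-5) = -5
s_5 = -(-5) + 2*(-5) = -5
s_6 = -(-5) + 2*(-5) = -5
s_7 = -(-5) + 2*(-5) = -5
s_8 = -(-5) + 2*(-5) = -5
Sum = (-5) + (-5) + (-5) + (-5) + (-5) + (-5) + (-5) + (-5) = -40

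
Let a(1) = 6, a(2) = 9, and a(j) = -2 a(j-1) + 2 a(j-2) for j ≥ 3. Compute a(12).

a(3) = -2·9 + 2·6 = -6
a(4) = -2·(-6) + 2·9 = 30
a(5) = -2·30 + 2·(-6) = -72
a(6) = -2·(-72) + 2·30 = 204
a(7) = -2·204 + 2·(-72) = -552
a(8) = -2·(-552) + 2·204 = 1512
a(9) = -2·1512 + 2·(-552) = -4128
a(10) = -2·(-4128) + 2·1512 = 11280
a(11) = -2·11280 + 2·(-4128) = -30816
a(12) = -2·(-30816) + 2·11280 = 84192

84192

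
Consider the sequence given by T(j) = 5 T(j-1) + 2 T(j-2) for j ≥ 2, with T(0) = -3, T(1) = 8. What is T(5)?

5362

T(2) = 5(8) + 2(-3) = 34
T(3) = 5(34) + 2(8) = 186
T(4) = 5(186) + 2(34) = 998
T(5) = 5(998) + 2(186) = 5362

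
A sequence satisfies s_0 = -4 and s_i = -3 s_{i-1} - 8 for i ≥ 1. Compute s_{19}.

2324522932

The fixed point is -8/(1 + 3) = -2, so s_i + 2 = -3(s_{i-1} + 2).
Hence s_i = -2·(-3)^i - 2.
s_{19} = -2·(-3)^{19} - 2 = -2·-1162261467 - 2 = 2324522932.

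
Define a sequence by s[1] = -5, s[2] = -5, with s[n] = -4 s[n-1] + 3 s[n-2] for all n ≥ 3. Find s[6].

s[3] = -4*(-5) + 3*(-5) = 5
s[4] = -4*5 + 3*(-5) = -35
s[5] = -4*(-35) + 3*5 = 155
s[6] = -4*155 + 3*(-35) = -725

-725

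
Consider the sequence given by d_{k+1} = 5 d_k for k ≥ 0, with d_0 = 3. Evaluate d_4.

d_1 = 5(3) = 15
d_2 = 5(15) = 75
d_3 = 5(75) = 375
d_4 = 5(375) = 1875

1875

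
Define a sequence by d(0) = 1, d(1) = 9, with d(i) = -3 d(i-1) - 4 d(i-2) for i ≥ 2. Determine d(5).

d(2) = -3*9 - 4*1 = -31
d(3) = -3*(-31) - 4*9 = 57
d(4) = -3*57 - 4*(-31) = -47
d(5) = -3*(-47) - 4*57 = -87

-87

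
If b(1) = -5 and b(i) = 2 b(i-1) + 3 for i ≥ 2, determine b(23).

-8388611

The fixed point is 3/(1 - 2) = -3, so b(i) + 3 = 2(b(i-1) + 3).
Hence b(i) = -2·2^{i-1} - 3.
b(23) = -2·2^{22} - 3 = -2·4194304 - 3 = -8388611.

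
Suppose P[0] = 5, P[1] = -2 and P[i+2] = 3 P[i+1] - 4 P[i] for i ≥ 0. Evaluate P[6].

310

P[2] = 3·(-2) - 4·5 = -26
P[3] = 3·(-26) - 4·(-2) = -70
P[4] = 3·(-70) - 4·(-26) = -106
P[5] = 3·(-106) - 4·(-70) = -38
P[6] = 3·(-38) - 4·(-106) = 310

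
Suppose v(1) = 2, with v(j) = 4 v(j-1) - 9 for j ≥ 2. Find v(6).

-1021

v(2) = 4·2 - 9 = -1
v(3) = 4·(-1) - 9 = -13
v(4) = 4·(-13) - 9 = -61
v(5) = 4·(-61) - 9 = -253
v(6) = 4·(-253) - 9 = -1021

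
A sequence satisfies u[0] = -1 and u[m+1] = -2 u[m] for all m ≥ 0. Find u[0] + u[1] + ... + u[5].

21

u[1] = -2·(-1) = 2
u[2] = -2·2 = -4
u[3] = -2·(-4) = 8
u[4] = -2·8 = -16
u[5] = -2·(-16) = 32
Sum = (-1) + 2 + (-4) + 8 + (-16) + 32 = 21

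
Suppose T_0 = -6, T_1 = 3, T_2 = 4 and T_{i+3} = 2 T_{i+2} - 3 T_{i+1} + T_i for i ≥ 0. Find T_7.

80

T_3 = 2*4 - 3*3 + (-6) = -7
T_4 = 2*(-7) - 3*4 + 3 = -23
T_5 = 2*(-23) - 3*(-7) + 4 = -21
T_6 = 2*(-21) - 3*(-23) + (-7) = 20
T_7 = 2*20 - 3*(-21) + (-23) = 80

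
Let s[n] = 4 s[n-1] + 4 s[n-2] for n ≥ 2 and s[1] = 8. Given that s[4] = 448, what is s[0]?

Let s[0] = z.
s[2] = 32 + 4z
s[3] = 160 + 16z
s[4] = 768 + 80z
So 768 + 80z = 448, giving z = -4.

-4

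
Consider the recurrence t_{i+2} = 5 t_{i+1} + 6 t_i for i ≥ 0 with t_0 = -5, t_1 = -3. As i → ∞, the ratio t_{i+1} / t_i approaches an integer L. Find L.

6

The characteristic equation is r^2 - 5r - 6 = 0, which factors as (r - 6)(r + 1) = 0.
So the roots are 6 and -1. Since |6| > |-1| and the coefficient of 6^i is non-zero, the ratio tends to 6.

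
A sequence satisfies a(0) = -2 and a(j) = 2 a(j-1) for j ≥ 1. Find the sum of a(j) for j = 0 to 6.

-254

a(1) = 2*(-2) = -4
a(2) = 2*(-4) = -8
a(3) = 2*(-8) = -16
a(4) = 2*(-16) = -32
a(5) = 2*(-32) = -64
a(6) = 2*(-64) = -128
Sum = (-2) + (-4) + (-8) + (-16) + (-32) + (-64) + (-128) = -254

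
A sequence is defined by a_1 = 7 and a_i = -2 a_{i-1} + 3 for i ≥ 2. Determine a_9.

1537

a_2 = -2(7) + 3 = -11
a_3 = -2(-11) + 3 = 25
a_4 = -2(25) + 3 = -47
a_5 = -2(-47) + 3 = 97
a_6 = -2(97) + 3 = -191
a_7 = -2(-191) + 3 = 385
a_8 = -2(385) + 3 = -767
a_9 = -2(-767) + 3 = 1537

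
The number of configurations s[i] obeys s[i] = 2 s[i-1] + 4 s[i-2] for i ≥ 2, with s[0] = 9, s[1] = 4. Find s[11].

s[2] = 2·4 + 4·9 = 44
s[3] = 2·44 + 4·4 = 104
s[4] = 2·104 + 4·44 = 384
s[5] = 2·384 + 4·104 = 1184
s[6] = 2·1184 + 4·384 = 3904
s[7] = 2·3904 + 4·1184 = 12544
s[8] = 2·12544 + 4·3904 = 40704
s[9] = 2·40704 + 4·12544 = 131584
s[10] = 2·131584 + 4·40704 = 425984
s[11] = 2·425984 + 4·131584 = 1378304

1378304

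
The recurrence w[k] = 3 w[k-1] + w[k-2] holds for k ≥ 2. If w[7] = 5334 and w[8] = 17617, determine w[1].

Rearranging, w[k-2] = w[k] - 3 w[k-1].
w[6] = 17617 - 3·5334 = 1615
w[5] = 5334 - 3·1615 = 489
w[4] = 1615 - 3·489 = 148
w[3] = 489 - 3·148 = 45
w[2] = 148 - 3·45 = 13
w[1] = 45 - 3·13 = 6

6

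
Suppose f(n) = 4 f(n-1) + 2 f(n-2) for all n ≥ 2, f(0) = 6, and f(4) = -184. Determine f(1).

-5

Let f(1) = w.
f(2) = 12 + 4w
f(3) = 48 + 18w
f(4) = 216 + 80w
So 216 + 80w = -184, giving w = -5.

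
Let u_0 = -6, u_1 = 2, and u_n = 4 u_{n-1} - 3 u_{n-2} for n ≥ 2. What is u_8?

26234

u_2 = 4·2 - 3·(-6) = 26
u_3 = 4·26 - 3·2 = 98
u_4 = 4·98 - 3·26 = 314
u_5 = 4·314 - 3·98 = 962
u_6 = 4·962 - 3·314 = 2906
u_7 = 4·2906 - 3·962 = 8738
u_8 = 4·8738 - 3·2906 = 26234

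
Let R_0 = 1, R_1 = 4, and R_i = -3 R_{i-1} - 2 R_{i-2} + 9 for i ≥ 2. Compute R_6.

-125

R_2 = -3·4 - 2·1 + 9 = -5
R_3 = -3·(-5) - 2·4 + 9 = 16
R_4 = -3·16 - 2·(-5) + 9 = -29
R_5 = -3·(-29) - 2·16 + 9 = 64
R_6 = -3·64 - 2·(-29) + 9 = -125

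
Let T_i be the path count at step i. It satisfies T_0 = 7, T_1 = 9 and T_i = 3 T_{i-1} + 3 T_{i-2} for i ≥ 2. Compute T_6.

9423

T_2 = 3*9 + 3*7 = 48
T_3 = 3*48 + 3*9 = 171
T_4 = 3*171 + 3*48 = 657
T_5 = 3*657 + 3*171 = 2484
T_6 = 3*2484 + 3*657 = 9423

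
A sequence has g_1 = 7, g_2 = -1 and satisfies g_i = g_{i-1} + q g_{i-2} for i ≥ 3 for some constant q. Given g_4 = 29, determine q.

5

g_3 = -1 + 7q
g_4 = -1 + 6q
So -1 + 6q = 29, giving q = 5.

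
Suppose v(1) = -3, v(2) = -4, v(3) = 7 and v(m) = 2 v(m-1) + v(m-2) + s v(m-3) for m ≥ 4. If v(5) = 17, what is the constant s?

1

v(4) = 10 - 3s
v(5) = 27 - 10s
So 27 - 10s = 17, giving s = 1.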